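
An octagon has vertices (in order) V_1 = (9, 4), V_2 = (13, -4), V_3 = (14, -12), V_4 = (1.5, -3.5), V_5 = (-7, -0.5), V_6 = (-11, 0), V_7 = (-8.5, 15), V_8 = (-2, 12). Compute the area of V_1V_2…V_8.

301.375

Σ = (-88) + (-100) + (-31) + (-25.25) + (-5.5) + (-165) + (-72) + (-116) = -602.75
Area = |Σ|/2 = 301.375.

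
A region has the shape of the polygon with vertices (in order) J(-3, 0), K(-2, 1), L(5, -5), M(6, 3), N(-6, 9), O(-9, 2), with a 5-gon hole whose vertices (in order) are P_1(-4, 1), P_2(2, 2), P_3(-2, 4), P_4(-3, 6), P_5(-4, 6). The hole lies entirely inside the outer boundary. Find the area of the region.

Outer boundary:
Σ = (-3) + (5) + (45) + (72) + (69) + (6) = 194
Area = |Σ|/2 = 97.
Hole:
Apply the surveyor's formula: 2A = Σ (x_i·y_{i+1} − x_{i+1}·y_i), indices taken mod 5.
Σ = (-10) + (12) + (0) + (6) + (20) = 28
Area = |Σ|/2 = 14.
Net area = 97 − 14 = 83.

83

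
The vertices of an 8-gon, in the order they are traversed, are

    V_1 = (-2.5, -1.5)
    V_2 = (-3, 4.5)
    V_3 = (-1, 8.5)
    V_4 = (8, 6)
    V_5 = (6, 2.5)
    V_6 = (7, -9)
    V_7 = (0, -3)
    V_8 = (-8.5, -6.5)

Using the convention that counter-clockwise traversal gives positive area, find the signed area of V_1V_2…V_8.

-124.125

Apply the shoelace formula: 2A = Σ (x_i·y_{i+1} − x_{i+1}·y_i), indices taken mod 8.
Σ = (-15.75) + (-21) + (-74) + (-16) + (-71.5) + (-21) + (-25.5) + (-3.5) = -248.25
Signed area = Σ/2 = -124.125 (negative ⇒ clockwise traversal).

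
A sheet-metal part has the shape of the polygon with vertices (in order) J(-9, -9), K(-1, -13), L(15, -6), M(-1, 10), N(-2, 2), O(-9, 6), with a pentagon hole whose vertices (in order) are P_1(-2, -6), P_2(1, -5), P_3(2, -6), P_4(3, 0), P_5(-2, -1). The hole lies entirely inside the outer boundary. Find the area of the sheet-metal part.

Outer boundary:
Apply Gauss's area formula: 2A = Σ (x_i·y_{i+1} − x_{i+1}·y_i), indices taken mod 6.
Σ = (108) + (201) + (144) + (18) + (6) + (135) = 612
Area = |Σ|/2 = 306.
Hole:
Cross-terms: 16, 4, 18, -3, 10  ⇒  Σ = 45
Area = |Σ|/2 = 22.5.
Net area = 306 − 22.5 = 283.5.

283.5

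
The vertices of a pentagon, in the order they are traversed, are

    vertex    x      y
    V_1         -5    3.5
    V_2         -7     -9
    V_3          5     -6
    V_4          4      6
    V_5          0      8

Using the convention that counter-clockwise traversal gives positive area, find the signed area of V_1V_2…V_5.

Σ = (69.5) + (87) + (54) + (32) + (40) = 282.5
Signed area = Σ/2 = 141.25 (positive ⇒ counter-clockwise traversal).

141.25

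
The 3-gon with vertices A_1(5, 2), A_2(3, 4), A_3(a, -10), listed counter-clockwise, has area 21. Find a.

-4

The doubled signed area Σ (x_i y_{i+1} − x_{i+1} y_i) is linear in a.
With a=0 it equals 34; the coefficient of a is -2 (from the two edges through A_3).
So -2·a + 34 = 2·21 = 42 ⇒ a = -4.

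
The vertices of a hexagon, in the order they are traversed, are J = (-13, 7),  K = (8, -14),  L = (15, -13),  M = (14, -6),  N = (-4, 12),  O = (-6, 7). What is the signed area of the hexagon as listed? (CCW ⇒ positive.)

Σ = (126) + (106) + (92) + (144) + (44) + (49) = 561
Signed area = Σ/2 = 280.5 (positive ⇒ counter-clockwise traversal).

280.5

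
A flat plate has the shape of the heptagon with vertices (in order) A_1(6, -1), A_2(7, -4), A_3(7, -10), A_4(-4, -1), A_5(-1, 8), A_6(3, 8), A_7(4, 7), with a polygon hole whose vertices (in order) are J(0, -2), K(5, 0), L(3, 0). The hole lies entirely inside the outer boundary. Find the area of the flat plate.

112

Outer boundary:
Cross-terms: -17, -42, -47, -33, -32, -11, -46  ⇒  Σ = -228
Area = |Σ|/2 = 114.
Hole:
Apply Gauss's area formula: 2A = Σ (x_i·y_{i+1} − x_{i+1}·y_i), indices taken mod 3.
J→K: (0)(0) − (5)(-2) = 10
K→L: (5)(0) − (3)(0) = 0
L→J: (3)(-2) − (0)(0) = -6
Σ = 4
Area = |Σ|/2 = 2.
Net area = 114 − 2 = 112.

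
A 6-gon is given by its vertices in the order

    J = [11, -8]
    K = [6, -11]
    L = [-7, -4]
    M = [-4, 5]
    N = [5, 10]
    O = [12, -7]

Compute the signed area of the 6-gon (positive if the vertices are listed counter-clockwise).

Apply the surveyor's formula: 2A = Σ (x_i·y_{i+1} − x_{i+1}·y_i), indices taken mod 6.
Σ = (-73) + (-101) + (-51) + (-65) + (-155) + (-19) = -464
Signed area = Σ/2 = -232 (negative ⇒ clockwise traversal).

-232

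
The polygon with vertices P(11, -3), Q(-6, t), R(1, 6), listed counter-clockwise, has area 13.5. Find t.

The doubled signed area Σ (x_i y_{i+1} − x_{i+1} y_i) is linear in t.
With t=0 it equals -123; the coefficient of t is 10 (from the two edges through Q).
So 10·t + -123 = 2·13.5 = 27 ⇒ t = 15.

15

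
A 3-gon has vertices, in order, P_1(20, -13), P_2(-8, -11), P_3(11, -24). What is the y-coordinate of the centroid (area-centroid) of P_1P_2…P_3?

Apply Gauss's area formula. First the cross-terms c_i = x_i·y_{i+1} − x_{i+1}·y_i:
  -324, 313, 337  ⇒  2A = 326, A = 163.
Then Σ (y_i + y_{i+1})·c_i = -15648, so ȳ = -15648 / (6·163) = -16.

-16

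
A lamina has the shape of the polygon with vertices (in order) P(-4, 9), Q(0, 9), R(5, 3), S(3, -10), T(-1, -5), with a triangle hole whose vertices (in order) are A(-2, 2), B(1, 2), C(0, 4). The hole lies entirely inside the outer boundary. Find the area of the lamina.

94

Outer boundary:
Apply the shoelace (surveyor's) formula: 2A = Σ (x_i·y_{i+1} − x_{i+1}·y_i), indices taken mod 5.
P→Q: (-4)(9) − (0)(9) = -36
Q→R: (0)(3) − (5)(9) = -45
R→S: (5)(-10) − (3)(3) = -59
S→T: (3)(-5) − (-1)(-10) = -25
T→P: (-1)(9) − (-4)(-5) = -29
Σ = -194
Area = |Σ|/2 = 97.
Hole:
Apply the surveyor's formula: 2A = Σ (x_i·y_{i+1} − x_{i+1}·y_i), indices taken mod 3.
A→B: (-2)(2) − (1)(2) = -6
B→C: (1)(4) − (0)(2) = 4
C→A: (0)(2) − (-2)(4) = 8
Σ = 6
Area = |Σ|/2 = 3.
Net area = 97 − 3 = 94.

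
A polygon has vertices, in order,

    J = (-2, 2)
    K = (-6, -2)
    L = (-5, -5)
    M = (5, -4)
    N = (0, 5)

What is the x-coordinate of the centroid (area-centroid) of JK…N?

-81/116

Apply the surveyor's formula. First the cross-terms c_i = x_i·y_{i+1} − x_{i+1}·y_i:
  16, 20, 45, 25, 10  ⇒  2A = 116, A = 58.
Then Σ (x_i + x_{i+1})·c_i = -243, so x̄ = -243 / (6·58) = -81/116.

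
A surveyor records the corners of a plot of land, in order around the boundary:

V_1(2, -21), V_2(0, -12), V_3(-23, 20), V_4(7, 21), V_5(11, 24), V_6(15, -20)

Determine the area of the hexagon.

Apply the surveyor's formula: 2A = Σ (x_i·y_{i+1} − x_{i+1}·y_i), indices taken mod 6.
Σ = (-24) + (-276) + (-623) + (-63) + (-580) + (-275) = -1841
Area = |Σ|/2 = 920.5.

920.5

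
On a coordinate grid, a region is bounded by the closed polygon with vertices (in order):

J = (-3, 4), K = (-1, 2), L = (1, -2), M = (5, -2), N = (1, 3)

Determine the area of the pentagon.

Apply the shoelace formula: 2A = Σ (x_i·y_{i+1} − x_{i+1}·y_i), indices taken mod 5.
Σ = (-2) + (0) + (8) + (17) + (13) = 36
Area = |Σ|/2 = 18.

18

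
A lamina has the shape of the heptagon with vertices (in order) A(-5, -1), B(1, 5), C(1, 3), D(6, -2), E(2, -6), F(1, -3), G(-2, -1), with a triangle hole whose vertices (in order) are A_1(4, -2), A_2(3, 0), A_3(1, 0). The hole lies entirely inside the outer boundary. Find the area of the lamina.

42

Outer boundary:
Apply the shoelace formula: 2A = Σ (x_i·y_{i+1} − x_{i+1}·y_i), indices taken mod 7.
Cross-terms: -24, -2, -20, -32, 0, -7, -3  ⇒  Σ = -88
Area = |Σ|/2 = 44.
Hole:
Σ = (6) + (0) + (-2) = 4
Area = |Σ|/2 = 2.
Net area = 44 − 2 = 42.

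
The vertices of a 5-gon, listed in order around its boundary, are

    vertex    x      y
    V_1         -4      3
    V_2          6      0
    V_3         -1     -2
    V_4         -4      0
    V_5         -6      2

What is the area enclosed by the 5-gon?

Σ = (-18) + (-12) + (-8) + (-8) + (-10) = -56
Area = |Σ|/2 = 28.

28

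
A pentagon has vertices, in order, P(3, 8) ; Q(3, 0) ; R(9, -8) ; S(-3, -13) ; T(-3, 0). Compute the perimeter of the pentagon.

54

|PQ| = √((0)² + (-8)²) = √64 = 8
|QR| = √((6)² + (-8)²) = √100 = 10
|RS| = √((-12)² + (-5)²) = √169 = 13
|ST| = √((0)² + (13)²) = √169 = 13
|TP| = √((6)² + (8)²) = √100 = 10
Perimeter = 8 + 10 + 13 + 13 + 10 = 54.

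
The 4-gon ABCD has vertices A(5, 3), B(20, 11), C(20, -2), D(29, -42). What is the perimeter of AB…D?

122

|AB| = √((15)² + (8)²) = √289 = 17
|BC| = √((0)² + (-13)²) = √169 = 13
|CD| = √((9)² + (-40)²) = √1681 = 41
|DA| = √((-24)² + (45)²) = √2601 = 51
Perimeter = 17 + 13 + 41 + 51 = 122.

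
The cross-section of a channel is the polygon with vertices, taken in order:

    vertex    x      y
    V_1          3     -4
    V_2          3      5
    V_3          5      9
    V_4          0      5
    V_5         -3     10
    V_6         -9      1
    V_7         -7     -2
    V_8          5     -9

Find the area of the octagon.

130.5

Apply the shoelace formula: 2A = Σ (x_i·y_{i+1} − x_{i+1}·y_i), indices taken mod 8.
Σ = (27) + (2) + (25) + (15) + (87) + (25) + (73) + (7) = 261
Area = |Σ|/2 = 130.5.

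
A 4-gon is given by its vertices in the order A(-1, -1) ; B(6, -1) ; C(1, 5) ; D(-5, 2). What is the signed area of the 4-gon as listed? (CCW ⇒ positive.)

36

Apply Gauss's area formula: 2A = Σ (x_i·y_{i+1} − x_{i+1}·y_i), indices taken mod 4.
Σ = (7) + (31) + (27) + (7) = 72
Signed area = Σ/2 = 36 (positive ⇒ counter-clockwise traversal).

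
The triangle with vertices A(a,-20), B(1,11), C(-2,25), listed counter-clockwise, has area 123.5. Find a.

-10

The doubled signed area Σ (x_i y_{i+1} − x_{i+1} y_i) is linear in a.
With a=0 it equals 107; the coefficient of a is -14 (from the two edges through A).
So -14·a + 107 = 2·123.5 = 247 ⇒ a = -10.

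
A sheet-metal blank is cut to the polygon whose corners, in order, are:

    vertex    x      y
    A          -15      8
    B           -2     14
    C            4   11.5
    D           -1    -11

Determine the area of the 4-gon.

239.25

A→B: (-15)(14) − (-2)(8) = -194
B→C: (-2)(11.5) − (4)(14) = -79
C→D: (4)(-11) − (-1)(11.5) = -32.5
D→A: (-1)(8) − (-15)(-11) = -173
Σ = -478.5
Area = |Σ|/2 = 239.25.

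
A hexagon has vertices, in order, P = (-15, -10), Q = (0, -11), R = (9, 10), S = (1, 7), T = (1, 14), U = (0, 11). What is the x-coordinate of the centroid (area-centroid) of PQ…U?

Apply Gauss's area formula. First the cross-terms c_i = x_i·y_{i+1} − x_{i+1}·y_i:
  165, 99, 53, 7, 11, 165  ⇒  2A = 500, A = 250.
Then Σ (x_i + x_{i+1})·c_i = -3504, so x̄ = -3504 / (6·250) = -2.336.

-2.336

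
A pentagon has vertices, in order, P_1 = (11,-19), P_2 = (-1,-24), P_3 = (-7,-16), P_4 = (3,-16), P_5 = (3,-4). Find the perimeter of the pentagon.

62

|P_1P_2| = √((-12)² + (-5)²) = √169 = 13
|P_2P_3| = √((-6)² + (8)²) = √100 = 10
|P_3P_4| = √((10)² + (0)²) = √100 = 10
|P_4P_5| = √((0)² + (12)²) = √144 = 12
|P_5P_1| = √((8)² + (-15)²) = √289 = 17
Perimeter = 13 + 10 + 10 + 12 + 17 = 62.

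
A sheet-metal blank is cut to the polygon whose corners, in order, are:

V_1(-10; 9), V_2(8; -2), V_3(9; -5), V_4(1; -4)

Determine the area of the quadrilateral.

68

Apply the shoelace formula: 2A = Σ (x_i·y_{i+1} − x_{i+1}·y_i), indices taken mod 4.
Σ = (-52) + (-22) + (-31) + (-31) = -136
Area = |Σ|/2 = 68.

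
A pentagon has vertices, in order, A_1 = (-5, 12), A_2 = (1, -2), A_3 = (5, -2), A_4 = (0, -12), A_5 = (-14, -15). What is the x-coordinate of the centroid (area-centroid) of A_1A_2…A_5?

-1345/279

Apply the surveyor's formula. First the cross-terms c_i = x_i·y_{i+1} − x_{i+1}·y_i:
  -2, 8, -60, -168, -243  ⇒  2A = -465, A = -232.5.
Then Σ (x_i + x_{i+1})·c_i = 6725, so x̄ = 6725 / (6·(-232.5)) = -1345/279.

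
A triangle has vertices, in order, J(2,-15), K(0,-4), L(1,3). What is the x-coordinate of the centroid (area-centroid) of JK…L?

1

Apply the surveyor's formula. First the cross-terms c_i = x_i·y_{i+1} − x_{i+1}·y_i:
  -8, 4, -21  ⇒  2A = -25, A = -12.5.
Then Σ (x_i + x_{i+1})·c_i = -75, so x̄ = -75 / (6·(-12.5)) = 1.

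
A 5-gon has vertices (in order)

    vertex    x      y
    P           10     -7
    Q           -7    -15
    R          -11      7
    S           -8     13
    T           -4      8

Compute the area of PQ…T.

282

Apply the surveyor's formula: 2A = Σ (x_i·y_{i+1} − x_{i+1}·y_i), indices taken mod 5.
P→Q: (10)(-15) − (-7)(-7) = -199
Q→R: (-7)(7) − (-11)(-15) = -214
R→S: (-11)(13) − (-8)(7) = -87
S→T: (-8)(8) − (-4)(13) = -12
T→P: (-4)(-7) − (10)(8) = -52
Σ = -564
Area = |Σ|/2 = 282.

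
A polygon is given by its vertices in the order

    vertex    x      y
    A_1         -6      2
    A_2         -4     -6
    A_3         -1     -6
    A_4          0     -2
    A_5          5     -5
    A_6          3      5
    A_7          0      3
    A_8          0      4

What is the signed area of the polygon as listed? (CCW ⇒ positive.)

Apply Gauss's area formula: 2A = Σ (x_i·y_{i+1} − x_{i+1}·y_i), indices taken mod 8.
Σ = (44) + (18) + (2) + (10) + (40) + (9) + (0) + (24) = 147
Signed area = Σ/2 = 73.5 (positive ⇒ counter-clockwise traversal).

73.5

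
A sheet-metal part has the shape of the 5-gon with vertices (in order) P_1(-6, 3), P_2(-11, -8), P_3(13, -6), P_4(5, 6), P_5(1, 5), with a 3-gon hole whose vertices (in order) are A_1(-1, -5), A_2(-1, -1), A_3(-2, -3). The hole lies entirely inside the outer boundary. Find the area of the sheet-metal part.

203.5

Outer boundary:
Apply the shoelace (surveyor's) formula: 2A = Σ (x_i·y_{i+1} − x_{i+1}·y_i), indices taken mod 5.
Σ = (81) + (170) + (108) + (19) + (33) = 411
Area = |Σ|/2 = 205.5.
Hole:
Apply the surveyor's formula: 2A = Σ (x_i·y_{i+1} − x_{i+1}·y_i), indices taken mod 3.
Cross-terms: -4, 1, 7  ⇒  Σ = 4
Area = |Σ|/2 = 2.
Net area = 205.5 − 2 = 203.5.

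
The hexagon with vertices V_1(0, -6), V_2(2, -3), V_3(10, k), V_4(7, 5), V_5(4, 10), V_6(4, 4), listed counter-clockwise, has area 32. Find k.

6

The doubled signed area Σ (x_i y_{i+1} − x_{i+1} y_i) is linear in k.
With k=0 it equals 94; the coefficient of k is -5 (from the two edges through V_3).
So -5·k + 94 = 2·32 = 64 ⇒ k = 6.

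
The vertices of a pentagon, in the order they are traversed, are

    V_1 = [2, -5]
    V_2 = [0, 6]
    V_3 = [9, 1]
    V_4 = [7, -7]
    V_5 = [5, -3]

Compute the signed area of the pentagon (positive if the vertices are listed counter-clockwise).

Apply Gauss's area formula: 2A = Σ (x_i·y_{i+1} − x_{i+1}·y_i), indices taken mod 5.
Σ = (12) + (-54) + (-70) + (14) + (-19) = -117
Signed area = Σ/2 = -58.5 (negative ⇒ clockwise traversal).

-58.5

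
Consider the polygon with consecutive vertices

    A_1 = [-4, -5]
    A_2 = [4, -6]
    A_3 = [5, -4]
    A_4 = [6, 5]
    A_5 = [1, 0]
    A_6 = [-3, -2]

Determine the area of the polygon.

Σ = (44) + (14) + (49) + (-5) + (-2) + (7) = 107
Area = |Σ|/2 = 53.5.

53.5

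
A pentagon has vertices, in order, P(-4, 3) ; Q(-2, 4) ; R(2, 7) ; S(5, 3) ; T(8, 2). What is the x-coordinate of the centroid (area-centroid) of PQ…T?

Apply Gauss's area formula. First the cross-terms c_i = x_i·y_{i+1} − x_{i+1}·y_i:
  -10, -22, -29, -14, 32  ⇒  2A = -43, A = -21.5.
Then Σ (x_i + x_{i+1})·c_i = -197, so x̄ = -197 / (6·(-21.5)) = 197/129.

197/129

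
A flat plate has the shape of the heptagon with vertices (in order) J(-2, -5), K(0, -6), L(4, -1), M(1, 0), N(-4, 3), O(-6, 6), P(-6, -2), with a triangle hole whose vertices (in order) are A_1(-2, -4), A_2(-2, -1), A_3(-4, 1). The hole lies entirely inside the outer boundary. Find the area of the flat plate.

Outer boundary:
Apply the shoelace (surveyor's) formula: 2A = Σ (x_i·y_{i+1} − x_{i+1}·y_i), indices taken mod 7.
Σ = (12) + (24) + (1) + (3) + (-6) + (48) + (26) = 108
Area = |Σ|/2 = 54.
Hole:
A_1→A_2: (-2)(-1) − (-2)(-4) = -6
A_2→A_3: (-2)(1) − (-4)(-1) = -6
A_3→A_1: (-4)(-4) − (-2)(1) = 18
Σ = 6
Area = |Σ|/2 = 3.
Net area = 54 − 3 = 51.

51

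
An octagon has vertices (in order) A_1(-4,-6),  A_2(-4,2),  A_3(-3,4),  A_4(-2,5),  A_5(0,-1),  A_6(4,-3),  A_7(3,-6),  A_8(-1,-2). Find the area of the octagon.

Σ = (-32) + (-10) + (-7) + (2) + (4) + (-15) + (-12) + (-2) = -72
Area = |Σ|/2 = 36.

36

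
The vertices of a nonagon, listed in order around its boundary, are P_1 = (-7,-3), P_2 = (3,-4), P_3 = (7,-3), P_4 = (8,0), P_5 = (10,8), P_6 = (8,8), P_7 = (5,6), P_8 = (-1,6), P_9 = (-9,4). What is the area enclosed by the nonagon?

Apply the shoelace formula: 2A = Σ (x_i·y_{i+1} − x_{i+1}·y_i), indices taken mod 9.
Σ = (37) + (19) + (24) + (64) + (16) + (8) + (36) + (50) + (55) = 309
Area = |Σ|/2 = 154.5.

154.5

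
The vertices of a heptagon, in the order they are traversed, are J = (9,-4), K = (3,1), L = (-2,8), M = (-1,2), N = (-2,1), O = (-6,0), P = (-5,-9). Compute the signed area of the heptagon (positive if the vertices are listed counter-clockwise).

107.5

Σ = (21) + (26) + (4) + (3) + (6) + (54) + (101) = 215
Signed area = Σ/2 = 107.5 (positive ⇒ counter-clockwise traversal).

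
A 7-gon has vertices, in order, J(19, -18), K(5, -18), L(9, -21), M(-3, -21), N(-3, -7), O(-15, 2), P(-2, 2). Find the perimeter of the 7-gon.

|JK| = √((-14)² + (0)²) = √196 = 14
|KL| = √((4)² + (-3)²) = √25 = 5
|LM| = √((-12)² + (0)²) = √144 = 12
|MN| = √((0)² + (14)²) = √196 = 14
|NO| = √((-12)² + (9)²) = √225 = 15
|OP| = √((13)² + (0)²) = √169 = 13
|PJ| = √((21)² + (-20)²) = √841 = 29
Perimeter = 14 + 5 + 12 + 14 + 15 + 13 + 29 = 102.

102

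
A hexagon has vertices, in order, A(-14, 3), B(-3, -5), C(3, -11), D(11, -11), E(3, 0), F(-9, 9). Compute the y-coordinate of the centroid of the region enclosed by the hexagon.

Apply the shoelace formula. First the cross-terms c_i = x_i·y_{i+1} − x_{i+1}·y_i:
  79, 48, 88, 33, 27, 99  ⇒  2A = 374, A = 187.
Then Σ (y_i + y_{i+1})·c_i = -1794, so ȳ = -1794 / (6·187) = -299/187.

-299/187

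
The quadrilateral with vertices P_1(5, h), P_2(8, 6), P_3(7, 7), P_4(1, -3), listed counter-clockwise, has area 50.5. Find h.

-10

The doubled signed area Σ (x_i y_{i+1} − x_{i+1} y_i) is linear in h.
With h=0 it equals 31; the coefficient of h is -7 (from the two edges through P_1).
So -7·h + 31 = 2·50.5 = 101 ⇒ h = -10.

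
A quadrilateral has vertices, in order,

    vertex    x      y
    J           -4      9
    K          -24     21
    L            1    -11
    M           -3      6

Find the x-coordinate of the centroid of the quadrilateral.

Apply the shoelace formula. First the cross-terms c_i = x_i·y_{i+1} − x_{i+1}·y_i:
  132, 243, -27, -3  ⇒  2A = 345, A = 172.5.
Then Σ (x_i + x_{i+1})·c_i = -9210, so x̄ = -9210 / (6·172.5) = -614/69.

-614/69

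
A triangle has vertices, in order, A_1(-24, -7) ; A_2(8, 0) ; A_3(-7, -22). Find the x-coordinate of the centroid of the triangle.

-23/3

Apply Gauss's area formula. First the cross-terms c_i = x_i·y_{i+1} − x_{i+1}·y_i:
  56, -176, -479  ⇒  2A = -599, A = -299.5.
Then Σ (x_i + x_{i+1})·c_i = 13777, so x̄ = 13777 / (6·(-299.5)) = -23/3.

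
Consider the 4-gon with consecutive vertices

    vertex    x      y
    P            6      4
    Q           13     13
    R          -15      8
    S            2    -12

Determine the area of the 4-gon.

Apply the shoelace formula: 2A = Σ (x_i·y_{i+1} − x_{i+1}·y_i), indices taken mod 4.
P→Q: (6)(13) − (13)(4) = 26
Q→R: (13)(8) − (-15)(13) = 299
R→S: (-15)(-12) − (2)(8) = 164
S→P: (2)(4) − (6)(-12) = 80
Σ = 569
Area = |Σ|/2 = 284.5.

284.5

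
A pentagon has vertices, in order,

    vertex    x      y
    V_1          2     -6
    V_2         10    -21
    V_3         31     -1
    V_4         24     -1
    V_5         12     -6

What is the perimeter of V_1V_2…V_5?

|V_1V_2| = √((8)² + (-15)²) = √289 = 17
|V_2V_3| = √((21)² + (20)²) = √841 = 29
|V_3V_4| = √((-7)² + (0)²) = √49 = 7
|V_4V_5| = √((-12)² + (-5)²) = √169 = 13
|V_5V_1| = √((-10)² + (0)²) = √100 = 10
Perimeter = 17 + 29 + 7 + 13 + 10 = 76.

76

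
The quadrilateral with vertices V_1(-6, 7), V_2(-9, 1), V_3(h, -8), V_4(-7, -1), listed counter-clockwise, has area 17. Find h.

Write out the shoelace sum; only the two edges meeting at V_3 involve h:
2·Area = [((-9)·(-8) − h·1) + (h·(-1) − (-7)·(-8))] + 2
       = -2·h + 18 = 34
⇒ h = -8.

-8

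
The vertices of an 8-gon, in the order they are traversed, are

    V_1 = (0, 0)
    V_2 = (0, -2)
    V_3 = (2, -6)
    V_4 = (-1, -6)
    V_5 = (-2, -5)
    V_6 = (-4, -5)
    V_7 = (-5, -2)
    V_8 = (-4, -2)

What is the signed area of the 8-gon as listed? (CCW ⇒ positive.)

-23

Σ = (0) + (4) + (-18) + (-7) + (-10) + (-17) + (2) + (0) = -46
Signed area = Σ/2 = -23 (negative ⇒ clockwise traversal).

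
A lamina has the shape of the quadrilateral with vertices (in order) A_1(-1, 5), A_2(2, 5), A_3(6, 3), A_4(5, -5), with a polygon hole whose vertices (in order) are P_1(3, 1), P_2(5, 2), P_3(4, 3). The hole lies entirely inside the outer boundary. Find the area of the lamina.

30.5

Outer boundary:
Apply the shoelace formula: 2A = Σ (x_i·y_{i+1} − x_{i+1}·y_i), indices taken mod 4.
Σ = (-15) + (-24) + (-45) + (20) = -64
Area = |Σ|/2 = 32.
Hole:
Apply the surveyor's formula: 2A = Σ (x_i·y_{i+1} − x_{i+1}·y_i), indices taken mod 3.
Cross-terms: 1, 7, -5  ⇒  Σ = 3
Area = |Σ|/2 = 1.5.
Net area = 32 − 1.5 = 30.5.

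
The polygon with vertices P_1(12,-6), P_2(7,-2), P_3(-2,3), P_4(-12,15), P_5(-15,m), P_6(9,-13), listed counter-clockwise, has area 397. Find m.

Write out the shoelace sum; only the two edges meeting at P_5 involve m:
2·Area = [((-12)·m − (-15)·15) + ((-15)·(-13) − 9·m)] + 143
       = -21·m + 563 = 794
⇒ m = -11.

-11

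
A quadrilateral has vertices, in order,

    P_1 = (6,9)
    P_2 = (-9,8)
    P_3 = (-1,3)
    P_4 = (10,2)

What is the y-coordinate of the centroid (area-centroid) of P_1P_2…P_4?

Apply the shoelace (surveyor's) formula. First the cross-terms c_i = x_i·y_{i+1} − x_{i+1}·y_i:
  129, -19, -32, 78  ⇒  2A = 156, A = 78.
Then Σ (y_i + y_{i+1})·c_i = 2682, so ȳ = 2682 / (6·78) = 149/26.

149/26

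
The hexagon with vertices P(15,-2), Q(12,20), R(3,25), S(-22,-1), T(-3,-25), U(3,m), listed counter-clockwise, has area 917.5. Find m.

Write out the shoelace sum; only the two edges meeting at U involve m:
2·Area = [((-3)·m − 3·(-25)) + (3·(-2) − 15·m)] + 1658
       = -18·m + 1727 = 1835
⇒ m = -6.

-6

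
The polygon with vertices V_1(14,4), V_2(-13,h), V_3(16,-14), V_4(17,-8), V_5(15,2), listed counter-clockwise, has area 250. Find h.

The doubled signed area Σ (x_i y_{i+1} − x_{i+1} y_i) is linear in h.
With h=0 it equals 530; the coefficient of h is -2 (from the two edges through V_2).
So -2·h + 530 = 2·250 = 500 ⇒ h = 15.

15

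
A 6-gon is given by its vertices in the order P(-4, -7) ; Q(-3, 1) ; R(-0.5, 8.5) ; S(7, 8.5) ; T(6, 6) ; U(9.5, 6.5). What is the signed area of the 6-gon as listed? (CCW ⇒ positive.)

Σ = (-25) + (-25) + (-63.75) + (-9) + (-18) + (-40.5) = -181.25
Signed area = Σ/2 = -90.625 (negative ⇒ clockwise traversal).

-90.625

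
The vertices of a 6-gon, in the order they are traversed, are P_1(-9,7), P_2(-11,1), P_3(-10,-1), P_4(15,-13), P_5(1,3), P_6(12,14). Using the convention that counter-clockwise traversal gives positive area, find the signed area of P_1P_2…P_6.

Apply Gauss's area formula: 2A = Σ (x_i·y_{i+1} − x_{i+1}·y_i), indices taken mod 6.
Σ = (68) + (21) + (145) + (58) + (-22) + (210) = 480
Signed area = Σ/2 = 240 (positive ⇒ counter-clockwise traversal).

240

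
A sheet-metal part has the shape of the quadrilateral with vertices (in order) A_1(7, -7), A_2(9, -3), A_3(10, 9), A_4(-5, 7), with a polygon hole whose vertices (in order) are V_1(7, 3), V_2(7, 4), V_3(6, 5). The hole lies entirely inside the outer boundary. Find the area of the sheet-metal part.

126.5

Outer boundary:
Apply the shoelace (surveyor's) formula: 2A = Σ (x_i·y_{i+1} − x_{i+1}·y_i), indices taken mod 4.
Σ = (42) + (111) + (115) + (-14) = 254
Area = |Σ|/2 = 127.
Hole:
Apply the shoelace formula: 2A = Σ (x_i·y_{i+1} − x_{i+1}·y_i), indices taken mod 3.
Σ = (7) + (11) + (-17) = 1
Area = |Σ|/2 = 0.5.
Net area = 127 − 0.5 = 126.5.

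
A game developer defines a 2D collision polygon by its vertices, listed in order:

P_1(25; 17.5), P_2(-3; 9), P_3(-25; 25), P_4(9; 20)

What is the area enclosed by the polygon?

Apply the surveyor's formula: 2A = Σ (x_i·y_{i+1} − x_{i+1}·y_i), indices taken mod 4.
P_1→P_2: (25)(9) − (-3)(17.5) = 277.5
P_2→P_3: (-3)(25) − (-25)(9) = 150
P_3→P_4: (-25)(20) − (9)(25) = -725
P_4→P_1: (9)(17.5) − (25)(20) = -342.5
Σ = -640
Area = |Σ|/2 = 320.

320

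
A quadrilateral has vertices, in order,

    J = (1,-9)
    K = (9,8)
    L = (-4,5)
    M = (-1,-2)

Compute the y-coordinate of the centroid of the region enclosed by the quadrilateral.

83/57

Apply the shoelace formula. First the cross-terms c_i = x_i·y_{i+1} − x_{i+1}·y_i:
  89, 77, 13, 11  ⇒  2A = 190, A = 95.
Then Σ (y_i + y_{i+1})·c_i = 830, so ȳ = 830 / (6·95) = 83/57.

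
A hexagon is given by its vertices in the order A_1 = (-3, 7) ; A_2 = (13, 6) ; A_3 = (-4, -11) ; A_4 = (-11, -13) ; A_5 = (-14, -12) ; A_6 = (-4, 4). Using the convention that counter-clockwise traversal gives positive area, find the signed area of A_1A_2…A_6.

Σ = (-109) + (-119) + (-69) + (-50) + (-104) + (-16) = -467
Signed area = Σ/2 = -233.5 (negative ⇒ clockwise traversal).

-233.5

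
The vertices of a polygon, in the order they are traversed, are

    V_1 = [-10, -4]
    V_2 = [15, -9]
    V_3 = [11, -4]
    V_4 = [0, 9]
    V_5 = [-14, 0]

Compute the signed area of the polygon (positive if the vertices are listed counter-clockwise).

Σ = (150) + (39) + (99) + (126) + (56) = 470
Signed area = Σ/2 = 235 (positive ⇒ counter-clockwise traversal).

235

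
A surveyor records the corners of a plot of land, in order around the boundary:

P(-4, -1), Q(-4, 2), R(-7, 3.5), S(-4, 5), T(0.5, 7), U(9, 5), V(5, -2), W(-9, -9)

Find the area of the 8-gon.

Apply the shoelace (surveyor's) formula: 2A = Σ (x_i·y_{i+1} − x_{i+1}·y_i), indices taken mod 8.
P→Q: (-4)(2) − (-4)(-1) = -12
Q→R: (-4)(3.5) − (-7)(2) = 0
R→S: (-7)(5) − (-4)(3.5) = -21
S→T: (-4)(7) − (0.5)(5) = -30.5
T→U: (0.5)(5) − (9)(7) = -60.5
U→V: (9)(-2) − (5)(5) = -43
V→W: (5)(-9) − (-9)(-2) = -63
W→P: (-9)(-1) − (-4)(-9) = -27
Σ = -257
Area = |Σ|/2 = 128.5.

128.5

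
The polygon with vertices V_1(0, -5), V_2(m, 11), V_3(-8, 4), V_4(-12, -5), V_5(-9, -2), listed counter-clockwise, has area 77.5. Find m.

-5

Write out the shoelace sum; only the two edges meeting at V_2 involve m:
2·Area = [(0·11 − m·(-5)) + (m·4 − (-8)·11)] + 112
       = 9·m + 200 = 155
⇒ m = -5.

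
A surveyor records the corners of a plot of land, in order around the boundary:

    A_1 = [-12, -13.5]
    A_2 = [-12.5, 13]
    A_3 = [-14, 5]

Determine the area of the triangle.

Cross-terms: -324.75, 119.5, 249  ⇒  Σ = 43.75
Area = |Σ|/2 = 21.875.

21.875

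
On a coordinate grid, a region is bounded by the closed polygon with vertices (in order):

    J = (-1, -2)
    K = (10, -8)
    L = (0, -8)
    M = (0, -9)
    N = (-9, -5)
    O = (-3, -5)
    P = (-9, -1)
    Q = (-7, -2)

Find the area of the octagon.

Apply Gauss's area formula: 2A = Σ (x_i·y_{i+1} − x_{i+1}·y_i), indices taken mod 8.
Cross-terms: 28, -80, 0, -81, 30, -42, 11, 12  ⇒  Σ = -122
Area = |Σ|/2 = 61.

61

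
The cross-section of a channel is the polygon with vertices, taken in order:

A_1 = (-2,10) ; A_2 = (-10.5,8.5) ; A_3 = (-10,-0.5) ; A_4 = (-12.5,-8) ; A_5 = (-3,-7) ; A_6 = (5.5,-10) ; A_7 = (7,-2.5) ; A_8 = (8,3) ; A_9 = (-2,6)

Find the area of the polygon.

Apply the surveyor's formula: 2A = Σ (x_i·y_{i+1} − x_{i+1}·y_i), indices taken mod 9.
Σ = (88) + (90.25) + (73.75) + (63.5) + (68.5) + (56.25) + (41) + (54) + (-8) = 527.25
Area = |Σ|/2 = 263.625.

263.625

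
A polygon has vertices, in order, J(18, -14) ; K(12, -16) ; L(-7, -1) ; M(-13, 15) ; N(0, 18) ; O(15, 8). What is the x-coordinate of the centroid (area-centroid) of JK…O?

485/122

Apply Gauss's area formula. First the cross-terms c_i = x_i·y_{i+1} − x_{i+1}·y_i:
  -120, -124, -118, -234, -270, -354  ⇒  2A = -1220, A = -610.
Then Σ (x_i + x_{i+1})·c_i = -14550, so x̄ = -14550 / (6·(-610)) = 485/122.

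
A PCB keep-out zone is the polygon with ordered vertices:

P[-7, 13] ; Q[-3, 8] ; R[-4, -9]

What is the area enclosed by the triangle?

36.5

Apply the surveyor's formula: 2A = Σ (x_i·y_{i+1} − x_{i+1}·y_i), indices taken mod 3.
Σ = (-17) + (59) + (-115) = -73
Area = |Σ|/2 = 36.5.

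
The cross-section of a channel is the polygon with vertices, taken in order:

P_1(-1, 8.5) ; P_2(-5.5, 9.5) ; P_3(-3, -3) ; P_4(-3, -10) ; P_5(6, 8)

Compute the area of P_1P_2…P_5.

99.125

Apply the shoelace (surveyor's) formula: 2A = Σ (x_i·y_{i+1} − x_{i+1}·y_i), indices taken mod 5.
Σ = (37.25) + (45) + (21) + (36) + (59) = 198.25
Area = |Σ|/2 = 99.125.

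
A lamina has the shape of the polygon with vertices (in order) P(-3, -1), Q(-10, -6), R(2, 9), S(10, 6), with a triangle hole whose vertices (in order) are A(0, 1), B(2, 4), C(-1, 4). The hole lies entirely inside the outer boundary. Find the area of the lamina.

65.5

Outer boundary:
Apply the surveyor's formula: 2A = Σ (x_i·y_{i+1} − x_{i+1}·y_i), indices taken mod 4.
Cross-terms: 8, -78, -78, 8  ⇒  Σ = -140
Area = |Σ|/2 = 70.
Hole:
Σ = (-2) + (12) + (-1) = 9
Area = |Σ|/2 = 4.5.
Net area = 70 − 4.5 = 65.5.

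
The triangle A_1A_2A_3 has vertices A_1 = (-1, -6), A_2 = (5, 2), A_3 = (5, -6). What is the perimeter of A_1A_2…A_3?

|A_1A_2| = √((6)² + (8)²) = √100 = 10
|A_2A_3| = √((0)² + (-8)²) = √64 = 8
|A_3A_1| = √((-6)² + (0)²) = √36 = 6
Perimeter = 10 + 8 + 6 = 24.

24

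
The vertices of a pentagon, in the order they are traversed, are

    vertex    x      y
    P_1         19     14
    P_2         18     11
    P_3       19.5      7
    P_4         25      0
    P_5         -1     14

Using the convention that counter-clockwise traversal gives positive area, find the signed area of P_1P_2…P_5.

-118.25

Σ = (-43) + (-88.5) + (-175) + (350) + (-280) = -236.5
Signed area = Σ/2 = -118.25 (negative ⇒ clockwise traversal).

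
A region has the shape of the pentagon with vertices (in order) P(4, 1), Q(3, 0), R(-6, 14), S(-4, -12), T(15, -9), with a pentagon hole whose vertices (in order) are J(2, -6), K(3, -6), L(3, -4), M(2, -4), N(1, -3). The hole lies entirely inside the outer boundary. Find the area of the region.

214

Outer boundary:
Apply the shoelace formula: 2A = Σ (x_i·y_{i+1} − x_{i+1}·y_i), indices taken mod 5.
Σ = (-3) + (42) + (128) + (216) + (51) = 434
Area = |Σ|/2 = 217.
Hole:
Apply the surveyor's formula: 2A = Σ (x_i·y_{i+1} − x_{i+1}·y_i), indices taken mod 5.
Σ = (6) + (6) + (-4) + (-2) + (0) = 6
Area = |Σ|/2 = 3.
Net area = 217 − 3 = 214.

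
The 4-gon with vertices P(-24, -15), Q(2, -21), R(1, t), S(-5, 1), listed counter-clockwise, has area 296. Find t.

Write out the shoelace sum; only the two edges meeting at R involve t:
2·Area = [(2·t − 1·(-21)) + (1·1 − (-5)·t)] + 633
       = 7·t + 655 = 592
⇒ t = -9.

-9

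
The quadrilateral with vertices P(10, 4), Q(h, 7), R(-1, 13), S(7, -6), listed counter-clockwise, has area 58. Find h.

4

Write out the shoelace sum; only the two edges meeting at Q involve h:
2·Area = [(10·7 − h·4) + (h·13 − (-1)·7)] + 3
       = 9·h + 80 = 116
⇒ h = 4.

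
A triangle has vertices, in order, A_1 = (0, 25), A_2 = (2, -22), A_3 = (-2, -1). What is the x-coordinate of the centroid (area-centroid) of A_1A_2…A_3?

0

Apply the shoelace formula. First the cross-terms c_i = x_i·y_{i+1} − x_{i+1}·y_i:
  -50, -46, -50  ⇒  2A = -146, A = -73.
Then Σ (x_i + x_{i+1})·c_i = 0, so x̄ = 0 / (6·(-73)) = 0.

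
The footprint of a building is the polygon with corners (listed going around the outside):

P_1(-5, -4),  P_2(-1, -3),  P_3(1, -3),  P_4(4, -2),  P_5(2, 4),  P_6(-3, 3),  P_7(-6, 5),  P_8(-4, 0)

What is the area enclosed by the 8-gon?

Apply the surveyor's formula: 2A = Σ (x_i·y_{i+1} − x_{i+1}·y_i), indices taken mod 8.
Cross-terms: 11, 6, 10, 20, 18, 3, 20, 16  ⇒  Σ = 104
Area = |Σ|/2 = 52.

52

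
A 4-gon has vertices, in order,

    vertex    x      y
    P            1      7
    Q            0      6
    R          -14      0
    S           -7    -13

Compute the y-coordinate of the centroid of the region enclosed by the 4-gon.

-392/177

Apply Gauss's area formula. First the cross-terms c_i = x_i·y_{i+1} − x_{i+1}·y_i:
  6, 84, 182, -36  ⇒  2A = 236, A = 118.
Then Σ (y_i + y_{i+1})·c_i = -1568, so ȳ = -1568 / (6·118) = -392/177.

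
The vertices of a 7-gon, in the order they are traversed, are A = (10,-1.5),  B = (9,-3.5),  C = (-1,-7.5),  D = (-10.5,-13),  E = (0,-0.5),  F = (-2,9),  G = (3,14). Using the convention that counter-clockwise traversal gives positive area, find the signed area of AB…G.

Apply the shoelace formula: 2A = Σ (x_i·y_{i+1} − x_{i+1}·y_i), indices taken mod 7.
Σ = (-21.5) + (-71) + (-65.75) + (5.25) + (-1) + (-55) + (-144.5) = -353.5
Signed area = Σ/2 = -176.75 (negative ⇒ clockwise traversal).

-176.75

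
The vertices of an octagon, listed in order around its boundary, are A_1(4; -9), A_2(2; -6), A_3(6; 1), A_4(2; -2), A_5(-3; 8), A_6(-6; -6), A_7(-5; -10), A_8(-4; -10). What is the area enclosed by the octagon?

Σ = (-6) + (38) + (-14) + (10) + (66) + (30) + (10) + (76) = 210
Area = |Σ|/2 = 105.

105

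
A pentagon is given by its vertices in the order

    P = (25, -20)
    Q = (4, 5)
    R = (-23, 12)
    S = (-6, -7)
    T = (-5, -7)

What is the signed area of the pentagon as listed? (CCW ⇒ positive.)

Apply the shoelace formula: 2A = Σ (x_i·y_{i+1} − x_{i+1}·y_i), indices taken mod 5.
Σ = (205) + (163) + (233) + (7) + (275) = 883
Signed area = Σ/2 = 441.5 (positive ⇒ counter-clockwise traversal).

441.5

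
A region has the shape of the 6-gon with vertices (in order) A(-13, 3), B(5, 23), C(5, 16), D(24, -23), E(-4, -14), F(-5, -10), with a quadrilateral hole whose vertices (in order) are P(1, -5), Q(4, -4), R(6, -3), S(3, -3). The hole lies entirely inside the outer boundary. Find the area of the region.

722

Outer boundary:
Apply Gauss's area formula: 2A = Σ (x_i·y_{i+1} − x_{i+1}·y_i), indices taken mod 6.
Σ = (-314) + (-35) + (-499) + (-428) + (-30) + (-145) = -1451
Area = |Σ|/2 = 725.5.
Hole:
Apply Gauss's area formula: 2A = Σ (x_i·y_{i+1} − x_{i+1}·y_i), indices taken mod 4.
P→Q: (1)(-4) − (4)(-5) = 16
Q→R: (4)(-3) − (6)(-4) = 12
R→S: (6)(-3) − (3)(-3) = -9
S→P: (3)(-5) − (1)(-3) = -12
Σ = 7
Area = |Σ|/2 = 3.5.
Net area = 725.5 − 3.5 = 722.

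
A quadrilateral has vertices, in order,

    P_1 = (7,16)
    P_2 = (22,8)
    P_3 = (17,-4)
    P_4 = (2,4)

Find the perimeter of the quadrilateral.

60

|P_1P_2| = √((15)² + (-8)²) = √289 = 17
|P_2P_3| = √((-5)² + (-12)²) = √169 = 13
|P_3P_4| = √((-15)² + (8)²) = √289 = 17
|P_4P_1| = √((5)² + (12)²) = √169 = 13
Perimeter = 17 + 13 + 17 + 13 = 60.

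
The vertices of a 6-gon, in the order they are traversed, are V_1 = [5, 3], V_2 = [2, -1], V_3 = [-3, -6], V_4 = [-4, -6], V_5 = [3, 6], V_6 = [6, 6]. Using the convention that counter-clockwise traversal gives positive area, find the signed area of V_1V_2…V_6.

-34

Σ = (-11) + (-15) + (-6) + (-6) + (-18) + (-12) = -68
Signed area = Σ/2 = -34 (negative ⇒ clockwise traversal).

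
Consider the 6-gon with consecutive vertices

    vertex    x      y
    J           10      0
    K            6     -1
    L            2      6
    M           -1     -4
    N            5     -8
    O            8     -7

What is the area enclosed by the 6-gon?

Apply the shoelace formula: 2A = Σ (x_i·y_{i+1} − x_{i+1}·y_i), indices taken mod 6.
Σ = (-10) + (38) + (-2) + (28) + (29) + (70) = 153
Area = |Σ|/2 = 76.5.

76.5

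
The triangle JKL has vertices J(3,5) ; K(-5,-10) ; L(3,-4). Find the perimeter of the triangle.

|JK| = √((-8)² + (-15)²) = √289 = 17
|KL| = √((8)² + (6)²) = √100 = 10
|LJ| = √((0)² + (9)²) = √81 = 9
Perimeter = 17 + 10 + 9 = 36.

36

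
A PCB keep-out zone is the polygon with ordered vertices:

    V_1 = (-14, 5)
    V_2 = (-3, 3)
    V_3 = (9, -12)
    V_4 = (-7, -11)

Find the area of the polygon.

195

Apply the shoelace formula: 2A = Σ (x_i·y_{i+1} − x_{i+1}·y_i), indices taken mod 4.
Cross-terms: -27, 9, -183, -189  ⇒  Σ = -390
Area = |Σ|/2 = 195.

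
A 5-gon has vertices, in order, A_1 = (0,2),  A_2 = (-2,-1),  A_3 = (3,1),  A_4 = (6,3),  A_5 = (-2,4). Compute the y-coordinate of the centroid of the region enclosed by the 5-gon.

Apply the shoelace (surveyor's) formula. First the cross-terms c_i = x_i·y_{i+1} − x_{i+1}·y_i:
  4, 1, 3, 30, -4  ⇒  2A = 34, A = 17.
Then Σ (y_i + y_{i+1})·c_i = 202, so ȳ = 202 / (6·17) = 101/51.

101/51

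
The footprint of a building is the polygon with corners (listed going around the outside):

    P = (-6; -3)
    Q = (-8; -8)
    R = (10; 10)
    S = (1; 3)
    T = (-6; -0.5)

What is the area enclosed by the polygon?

38.25

Apply Gauss's area formula: 2A = Σ (x_i·y_{i+1} − x_{i+1}·y_i), indices taken mod 5.
Cross-terms: 24, 0, 20, 17.5, 15  ⇒  Σ = 76.5
Area = |Σ|/2 = 38.25.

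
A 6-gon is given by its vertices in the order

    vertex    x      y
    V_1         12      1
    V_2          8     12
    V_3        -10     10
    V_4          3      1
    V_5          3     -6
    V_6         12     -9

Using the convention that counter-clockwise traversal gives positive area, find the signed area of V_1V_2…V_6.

Apply the shoelace (surveyor's) formula: 2A = Σ (x_i·y_{i+1} − x_{i+1}·y_i), indices taken mod 6.
Σ = (136) + (200) + (-40) + (-21) + (45) + (120) = 440
Signed area = Σ/2 = 220 (positive ⇒ counter-clockwise traversal).

220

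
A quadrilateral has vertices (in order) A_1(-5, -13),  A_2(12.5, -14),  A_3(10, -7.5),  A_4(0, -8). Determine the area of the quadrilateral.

Apply the surveyor's formula: 2A = Σ (x_i·y_{i+1} − x_{i+1}·y_i), indices taken mod 4.
A_1→A_2: (-5)(-14) − (12.5)(-13) = 232.5
A_2→A_3: (12.5)(-7.5) − (10)(-14) = 46.25
A_3→A_4: (10)(-8) − (0)(-7.5) = -80
A_4→A_1: (0)(-13) − (-5)(-8) = -40
Σ = 158.75
Area = |Σ|/2 = 79.375.

79.375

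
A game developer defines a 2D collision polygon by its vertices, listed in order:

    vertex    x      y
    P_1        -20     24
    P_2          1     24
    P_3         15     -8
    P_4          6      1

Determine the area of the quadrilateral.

Apply Gauss's area formula: 2A = Σ (x_i·y_{i+1} − x_{i+1}·y_i), indices taken mod 4.
Cross-terms: -504, -368, 63, 164  ⇒  Σ = -645
Area = |Σ|/2 = 322.5.

322.5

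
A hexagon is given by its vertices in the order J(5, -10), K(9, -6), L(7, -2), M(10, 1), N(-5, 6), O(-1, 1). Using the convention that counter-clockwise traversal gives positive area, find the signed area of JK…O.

Apply the shoelace (surveyor's) formula: 2A = Σ (x_i·y_{i+1} − x_{i+1}·y_i), indices taken mod 6.
J→K: (5)(-6) − (9)(-10) = 60
K→L: (9)(-2) − (7)(-6) = 24
L→M: (7)(1) − (10)(-2) = 27
M→N: (10)(6) − (-5)(1) = 65
N→O: (-5)(1) − (-1)(6) = 1
O→J: (-1)(-10) − (5)(1) = 5
Σ = 182
Signed area = Σ/2 = 91 (positive ⇒ counter-clockwise traversal).

91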